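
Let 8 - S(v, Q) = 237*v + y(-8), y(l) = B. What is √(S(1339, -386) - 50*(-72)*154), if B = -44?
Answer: √237109 ≈ 486.94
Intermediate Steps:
y(l) = -44
S(v, Q) = 52 - 237*v (S(v, Q) = 8 - (237*v - 44) = 8 - (-44 + 237*v) = 8 + (44 - 237*v) = 52 - 237*v)
√(S(1339, -386) - 50*(-72)*154) = √((52 - 237*1339) - 50*(-72)*154) = √((52 - 317343) + 3600*154) = √(-317291 + 554400) = √237109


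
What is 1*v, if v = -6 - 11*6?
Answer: -72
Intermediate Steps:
v = -72 (v = -6 - 66 = -72)
1*v = 1*(-72) = -72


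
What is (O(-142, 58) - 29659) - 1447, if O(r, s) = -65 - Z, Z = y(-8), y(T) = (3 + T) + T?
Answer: -31158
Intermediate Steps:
y(T) = 3 + 2*T
Z = -13 (Z = 3 + 2*(-8) = 3 - 16 = -13)
O(r, s) = -52 (O(r, s) = -65 - 1*(-13) = -65 + 13 = -52)
(O(-142, 58) - 29659) - 1447 = (-52 - 29659) - 1447 = -29711 - 1447 = -31158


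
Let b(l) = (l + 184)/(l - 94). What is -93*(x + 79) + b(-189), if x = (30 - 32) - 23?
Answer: -1421221/283 ≈ -5022.0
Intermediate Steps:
x = -25 (x = -2 - 23 = -25)
b(l) = (184 + l)/(-94 + l)
-93*(x + 79) + b(-189) = -93*(-25 + 79) + (184 - 189)/(-94 - 189) = -93*54 - 5/(-283) = -5022 - 1/283*(-5) = -5022 + 5/283 = -1421221/283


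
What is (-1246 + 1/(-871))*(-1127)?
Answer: 1223095909/871 ≈ 1.4042e+6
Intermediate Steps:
(-1246 + 1/(-871))*(-1127) = (-1246 - 1/871)*(-1127) = -1085267/871*(-1127) = 1223095909/871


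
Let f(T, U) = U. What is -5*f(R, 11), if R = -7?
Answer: -55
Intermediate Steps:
-5*f(R, 11) = -5*11 = -55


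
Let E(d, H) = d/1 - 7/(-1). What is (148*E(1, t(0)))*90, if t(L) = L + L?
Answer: 106560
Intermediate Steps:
t(L) = 2*L
E(d, H) = 7 + d (E(d, H) = d*1 - 7*(-1) = d + 7 = 7 + d)
(148*E(1, t(0)))*90 = (148*(7 + 1))*90 = (148*8)*90 = 1184*90 = 106560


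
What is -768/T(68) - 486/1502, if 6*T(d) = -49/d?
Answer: 235309437/36799 ≈ 6394.5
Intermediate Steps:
T(d) = -49/(6*d) (T(d) = (-49/d)/6 = -49/(6*d))
-768/T(68) - 486/1502 = -768/((-49/6/68)) - 486/1502 = -768/((-49/6*1/68)) - 486*1/1502 = -768/(-49/408) - 243/751 = -768*(-408/49) - 243/751 = 313344/49 - 243/751 = 235309437/36799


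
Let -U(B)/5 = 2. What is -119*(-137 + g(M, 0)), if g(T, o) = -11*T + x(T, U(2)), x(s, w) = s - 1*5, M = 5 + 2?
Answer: 25228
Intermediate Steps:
U(B) = -10 (U(B) = -5*2 = -10)
M = 7
x(s, w) = -5 + s (x(s, w) = s - 5 = -5 + s)
g(T, o) = -5 - 10*T (g(T, o) = -11*T + (-5 + T) = -5 - 10*T)
-119*(-137 + g(M, 0)) = -119*(-137 + (-5 - 10*7)) = -119*(-137 + (-5 - 70)) = -119*(-137 - 75) = -119*(-212) = 25228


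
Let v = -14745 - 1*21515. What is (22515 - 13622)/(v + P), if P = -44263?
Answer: -8893/80523 ≈ -0.11044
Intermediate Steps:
v = -36260 (v = -14745 - 21515 = -36260)
(22515 - 13622)/(v + P) = (22515 - 13622)/(-36260 - 44263) = 8893/(-80523) = 8893*(-1/80523) = -8893/80523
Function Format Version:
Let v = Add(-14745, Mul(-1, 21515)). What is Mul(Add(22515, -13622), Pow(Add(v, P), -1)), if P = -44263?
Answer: Rational(-8893, 80523) ≈ -0.11044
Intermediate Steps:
v = -36260 (v = Add(-14745, -21515) = -36260)
Mul(Add(22515, -13622), Pow(Add(v, P), -1)) = Mul(Add(22515, -13622), Pow(Add(-36260, -44263), -1)) = Mul(8893, Pow(-80523, -1)) = Mul(8893, Rational(-1, 80523)) = Rational(-8893, 80523)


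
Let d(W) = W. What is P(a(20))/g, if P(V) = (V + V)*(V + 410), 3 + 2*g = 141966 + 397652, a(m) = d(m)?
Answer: 6880/107923 ≈ 0.063749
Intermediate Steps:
a(m) = m
g = 539615/2 (g = -3/2 + (141966 + 397652)/2 = -3/2 + (½)*539618 = -3/2 + 269809 = 539615/2 ≈ 2.6981e+5)
P(V) = 2*V*(410 + V) (P(V) = (2*V)*(410 + V) = 2*V*(410 + V))
P(a(20))/g = (2*20*(410 + 20))/(539615/2) = (2*20*430)*(2/539615) = 17200*(2/539615) = 6880/107923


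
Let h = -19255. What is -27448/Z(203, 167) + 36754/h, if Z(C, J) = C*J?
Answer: -1774508594/652763755 ≈ -2.7185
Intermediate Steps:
-27448/Z(203, 167) + 36754/h = -27448/(203*167) + 36754/(-19255) = -27448/33901 + 36754*(-1/19255) = -27448*1/33901 - 36754/19255 = -27448/33901 - 36754/19255 = -1774508594/652763755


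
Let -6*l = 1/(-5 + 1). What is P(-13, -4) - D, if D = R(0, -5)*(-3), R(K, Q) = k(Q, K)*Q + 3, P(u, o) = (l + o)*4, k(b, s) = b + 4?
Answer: 49/6 ≈ 8.1667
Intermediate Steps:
l = 1/24 (l = -1/(6*(-5 + 1)) = -1/6/(-4) = -1/6*(-1/4) = 1/24 ≈ 0.041667)
k(b, s) = 4 + b
P(u, o) = 1/6 + 4*o (P(u, o) = (1/24 + o)*4 = 1/6 + 4*o)
R(K, Q) = 3 + Q*(4 + Q) (R(K, Q) = (4 + Q)*Q + 3 = Q*(4 + Q) + 3 = 3 + Q*(4 + Q))
D = -24 (D = (3 - 5*(4 - 5))*(-3) = (3 - 5*(-1))*(-3) = (3 + 5)*(-3) = 8*(-3) = -24)
P(-13, -4) - D = (1/6 + 4*(-4)) - 1*(-24) = (1/6 - 16) + 24 = -95/6 + 24 = 49/6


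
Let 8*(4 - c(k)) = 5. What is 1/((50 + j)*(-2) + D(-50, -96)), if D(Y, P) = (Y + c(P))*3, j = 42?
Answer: -8/2591 ≈ -0.0030876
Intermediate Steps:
c(k) = 27/8 (c(k) = 4 - ⅛*5 = 4 - 5/8 = 27/8)
D(Y, P) = 81/8 + 3*Y (D(Y, P) = (Y + 27/8)*3 = (27/8 + Y)*3 = 81/8 + 3*Y)
1/((50 + j)*(-2) + D(-50, -96)) = 1/((50 + 42)*(-2) + (81/8 + 3*(-50))) = 1/(92*(-2) + (81/8 - 150)) = 1/(-184 - 1119/8) = 1/(-2591/8) = -8/2591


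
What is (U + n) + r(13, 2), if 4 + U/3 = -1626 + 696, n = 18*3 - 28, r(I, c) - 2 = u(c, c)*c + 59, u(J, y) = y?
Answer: -2711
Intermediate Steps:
r(I, c) = 61 + c² (r(I, c) = 2 + (c*c + 59) = 2 + (c² + 59) = 2 + (59 + c²) = 61 + c²)
n = 26 (n = 54 - 28 = 26)
U = -2802 (U = -12 + 3*(-1626 + 696) = -12 + 3*(-930) = -12 - 2790 = -2802)
(U + n) + r(13, 2) = (-2802 + 26) + (61 + 2²) = -2776 + (61 + 4) = -2776 + 65 = -2711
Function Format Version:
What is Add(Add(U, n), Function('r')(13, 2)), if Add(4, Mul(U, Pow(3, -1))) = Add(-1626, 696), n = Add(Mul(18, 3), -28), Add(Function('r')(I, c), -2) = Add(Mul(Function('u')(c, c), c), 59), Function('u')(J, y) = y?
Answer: -2711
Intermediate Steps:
Function('r')(I, c) = Add(61, Pow(c, 2)) (Function('r')(I, c) = Add(2, Add(Mul(c, c), 59)) = Add(2, Add(Pow(c, 2), 59)) = Add(2, Add(59, Pow(c, 2))) = Add(61, Pow(c, 2)))
n = 26 (n = Add(54, -28) = 26)
U = -2802 (U = Add(-12, Mul(3, Add(-1626, 696))) = Add(-12, Mul(3, -930)) = Add(-12, -2790) = -2802)
Add(Add(U, n), Function('r')(13, 2)) = Add(Add(-2802, 26), Add(61, Pow(2, 2))) = Add(-2776, Add(61, 4)) = Add(-2776, 65) = -2711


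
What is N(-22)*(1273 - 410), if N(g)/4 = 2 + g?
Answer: -69040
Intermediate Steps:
N(g) = 8 + 4*g (N(g) = 4*(2 + g) = 8 + 4*g)
N(-22)*(1273 - 410) = (8 + 4*(-22))*(1273 - 410) = (8 - 88)*863 = -80*863 = -69040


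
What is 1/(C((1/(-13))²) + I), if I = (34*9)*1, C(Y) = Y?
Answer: 169/51715 ≈ 0.0032679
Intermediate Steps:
I = 306 (I = 306*1 = 306)
1/(C((1/(-13))²) + I) = 1/((1/(-13))² + 306) = 1/((-1/13)² + 306) = 1/(1/169 + 306) = 1/(51715/169) = 169/51715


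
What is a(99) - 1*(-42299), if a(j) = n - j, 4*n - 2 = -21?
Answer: 168781/4 ≈ 42195.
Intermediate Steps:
n = -19/4 (n = 1/2 + (1/4)*(-21) = 1/2 - 21/4 = -19/4 ≈ -4.7500)
a(j) = -19/4 - j
a(99) - 1*(-42299) = (-19/4 - 1*99) - 1*(-42299) = (-19/4 - 99) + 42299 = -415/4 + 42299 = 168781/4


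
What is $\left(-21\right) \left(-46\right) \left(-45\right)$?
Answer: $-43470$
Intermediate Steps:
$\left(-21\right) \left(-46\right) \left(-45\right) = 966 \left(-45\right) = -43470$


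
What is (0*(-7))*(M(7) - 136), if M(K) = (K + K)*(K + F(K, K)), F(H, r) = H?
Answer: 0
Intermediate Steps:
M(K) = 4*K² (M(K) = (K + K)*(K + K) = (2*K)*(2*K) = 4*K²)
(0*(-7))*(M(7) - 136) = (0*(-7))*(4*7² - 136) = 0*(4*49 - 136) = 0*(196 - 136) = 0*60 = 0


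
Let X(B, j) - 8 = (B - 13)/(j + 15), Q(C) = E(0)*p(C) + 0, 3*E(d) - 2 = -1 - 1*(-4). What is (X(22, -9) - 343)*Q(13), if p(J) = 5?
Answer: -16675/6 ≈ -2779.2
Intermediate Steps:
E(d) = 5/3 (E(d) = ⅔ + (-1 - 1*(-4))/3 = ⅔ + (-1 + 4)/3 = ⅔ + (⅓)*3 = ⅔ + 1 = 5/3)
Q(C) = 25/3 (Q(C) = (5/3)*5 + 0 = 25/3 + 0 = 25/3)
X(B, j) = 8 + (-13 + B)/(15 + j) (X(B, j) = 8 + (B - 13)/(j + 15) = 8 + (-13 + B)/(15 + j))
(X(22, -9) - 343)*Q(13) = ((107 + 22 + 8*(-9))/(15 - 9) - 343)*(25/3) = ((107 + 22 - 72)/6 - 343)*(25/3) = ((⅙)*57 - 343)*(25/3) = (19/2 - 343)*(25/3) = -667/2*25/3 = -16675/6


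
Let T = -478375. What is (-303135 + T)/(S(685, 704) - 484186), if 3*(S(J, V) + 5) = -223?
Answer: 1172265/726398 ≈ 1.6138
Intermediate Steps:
S(J, V) = -238/3 (S(J, V) = -5 + (⅓)*(-223) = -5 - 223/3 = -238/3)
(-303135 + T)/(S(685, 704) - 484186) = (-303135 - 478375)/(-238/3 - 484186) = -781510/(-1452796/3) = -781510*(-3/1452796) = 1172265/726398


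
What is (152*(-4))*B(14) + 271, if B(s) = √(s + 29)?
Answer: 271 - 608*√43 ≈ -3715.9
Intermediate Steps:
B(s) = √(29 + s)
(152*(-4))*B(14) + 271 = (152*(-4))*√(29 + 14) + 271 = -608*√43 + 271 = 271 - 608*√43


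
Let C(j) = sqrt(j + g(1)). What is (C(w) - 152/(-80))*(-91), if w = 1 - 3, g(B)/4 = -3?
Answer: -1729/10 - 91*I*sqrt(14) ≈ -172.9 - 340.49*I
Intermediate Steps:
g(B) = -12 (g(B) = 4*(-3) = -12)
w = -2
C(j) = sqrt(-12 + j) (C(j) = sqrt(j - 12) = sqrt(-12 + j))
(C(w) - 152/(-80))*(-91) = (sqrt(-12 - 2) - 152/(-80))*(-91) = (sqrt(-14) - 152*(-1/80))*(-91) = (I*sqrt(14) + 19/10)*(-91) = (19/10 + I*sqrt(14))*(-91) = -1729/10 - 91*I*sqrt(14)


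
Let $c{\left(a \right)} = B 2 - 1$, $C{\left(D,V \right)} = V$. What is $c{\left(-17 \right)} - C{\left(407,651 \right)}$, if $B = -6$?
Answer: $-664$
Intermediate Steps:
$c{\left(a \right)} = -13$ ($c{\left(a \right)} = \left(-6\right) 2 - 1 = -12 - 1 = -13$)
$c{\left(-17 \right)} - C{\left(407,651 \right)} = -13 - 651 = -664$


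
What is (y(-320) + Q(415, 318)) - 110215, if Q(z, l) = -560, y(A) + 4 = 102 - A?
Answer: -110357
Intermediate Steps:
y(A) = 98 - A (y(A) = -4 + (102 - A) = 98 - A)
(y(-320) + Q(415, 318)) - 110215 = ((98 - 1*(-320)) - 560) - 110215 = ((98 + 320) - 560) - 110215 = (418 - 560) - 110215 = -142 - 110215 = -110357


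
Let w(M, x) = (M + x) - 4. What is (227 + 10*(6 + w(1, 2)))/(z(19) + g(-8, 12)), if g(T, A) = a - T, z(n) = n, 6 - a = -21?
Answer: 277/54 ≈ 5.1296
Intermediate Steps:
a = 27 (a = 6 - 1*(-21) = 6 + 21 = 27)
g(T, A) = 27 - T
w(M, x) = -4 + M + x
(227 + 10*(6 + w(1, 2)))/(z(19) + g(-8, 12)) = (227 + 10*(6 + (-4 + 1 + 2)))/(19 + (27 - 1*(-8))) = (227 + 10*(6 - 1))/(19 + (27 + 8)) = (227 + 10*5)/(19 + 35) = (227 + 50)/54 = 277*(1/54) = 277/54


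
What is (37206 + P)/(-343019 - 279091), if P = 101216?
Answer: -69211/311055 ≈ -0.22250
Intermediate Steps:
(37206 + P)/(-343019 - 279091) = (37206 + 101216)/(-343019 - 279091) = 138422/(-622110) = 138422*(-1/622110) = -69211/311055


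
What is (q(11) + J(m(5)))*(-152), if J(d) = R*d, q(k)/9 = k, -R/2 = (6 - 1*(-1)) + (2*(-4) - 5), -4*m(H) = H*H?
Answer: -3648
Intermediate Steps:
m(H) = -H**2/4 (m(H) = -H*H/4 = -H**2/4)
R = 12 (R = -2*((6 - 1*(-1)) + (2*(-4) - 5)) = -2*((6 + 1) + (-8 - 5)) = -2*(7 - 13) = -2*(-6) = 12)
q(k) = 9*k
J(d) = 12*d
(q(11) + J(m(5)))*(-152) = (9*11 + 12*(-1/4*5**2))*(-152) = (99 + 12*(-1/4*25))*(-152) = (99 + 12*(-25/4))*(-152) = (99 - 75)*(-152) = 24*(-152) = -3648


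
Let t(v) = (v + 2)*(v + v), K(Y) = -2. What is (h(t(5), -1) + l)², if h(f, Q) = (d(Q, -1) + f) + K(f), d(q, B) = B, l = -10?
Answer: 3249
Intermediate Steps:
t(v) = 2*v*(2 + v) (t(v) = (2 + v)*(2*v) = 2*v*(2 + v))
h(f, Q) = -3 + f (h(f, Q) = (-1 + f) - 2 = -3 + f)
(h(t(5), -1) + l)² = ((-3 + 2*5*(2 + 5)) - 10)² = ((-3 + 2*5*7) - 10)² = ((-3 + 70) - 10)² = (67 - 10)² = 57² = 3249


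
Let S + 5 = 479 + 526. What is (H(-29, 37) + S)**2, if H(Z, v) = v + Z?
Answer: 1016064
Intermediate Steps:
H(Z, v) = Z + v
S = 1000 (S = -5 + (479 + 526) = -5 + 1005 = 1000)
(H(-29, 37) + S)**2 = ((-29 + 37) + 1000)**2 = (8 + 1000)**2 = 1008**2 = 1016064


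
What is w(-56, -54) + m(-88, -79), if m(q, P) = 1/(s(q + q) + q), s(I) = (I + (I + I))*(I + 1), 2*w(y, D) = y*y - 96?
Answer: 140314241/92312 ≈ 1520.0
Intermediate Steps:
w(y, D) = -48 + y²/2 (w(y, D) = (y*y - 96)/2 = (y² - 96)/2 = (-96 + y²)/2 = -48 + y²/2)
s(I) = 3*I*(1 + I) (s(I) = (I + 2*I)*(1 + I) = (3*I)*(1 + I) = 3*I*(1 + I))
m(q, P) = 1/(q + 6*q*(1 + 2*q)) (m(q, P) = 1/(3*(q + q)*(1 + (q + q)) + q) = 1/(3*(2*q)*(1 + 2*q) + q) = 1/(6*q*(1 + 2*q) + q) = 1/(q + 6*q*(1 + 2*q)))
w(-56, -54) + m(-88, -79) = (-48 + (½)*(-56)²) + 1/((-88)*(7 + 12*(-88))) = (-48 + (½)*3136) - 1/(88*(7 - 1056)) = (-48 + 1568) - 1/88/(-1049) = 1520 - 1/88*(-1/1049) = 1520 + 1/92312 = 140314241/92312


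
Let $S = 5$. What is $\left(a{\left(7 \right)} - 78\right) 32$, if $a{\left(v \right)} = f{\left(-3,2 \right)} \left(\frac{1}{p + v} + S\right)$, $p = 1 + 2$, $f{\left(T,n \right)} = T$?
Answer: $- \frac{14928}{5} \approx -2985.6$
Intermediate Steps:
$p = 3$
$a{\left(v \right)} = -15 - \frac{3}{3 + v}$ ($a{\left(v \right)} = - 3 \left(\frac{1}{3 + v} + 5\right) = - 3 \left(5 + \frac{1}{3 + v}\right) = -15 - \frac{3}{3 + v}$)
$\left(a{\left(7 \right)} - 78\right) 32 = \left(\frac{3 \left(-16 - 35\right)}{3 + 7} - 78\right) 32 = \left(\frac{3 \left(-16 - 35\right)}{10} - 78\right) 32 = \left(3 \cdot \frac{1}{10} \left(-51\right) - 78\right) 32 = \left(- \frac{153}{10} - 78\right) 32 = \left(- \frac{933}{10}\right) 32 = - \frac{14928}{5}$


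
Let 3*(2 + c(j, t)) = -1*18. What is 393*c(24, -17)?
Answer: -3144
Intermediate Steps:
c(j, t) = -8 (c(j, t) = -2 + (-1*18)/3 = -2 + (⅓)*(-18) = -2 - 6 = -8)
393*c(24, -17) = 393*(-8) = -3144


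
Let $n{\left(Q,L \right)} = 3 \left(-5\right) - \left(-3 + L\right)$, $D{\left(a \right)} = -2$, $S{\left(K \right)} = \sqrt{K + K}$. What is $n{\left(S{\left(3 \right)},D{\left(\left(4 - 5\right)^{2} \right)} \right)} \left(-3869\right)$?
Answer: $38690$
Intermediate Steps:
$S{\left(K \right)} = \sqrt{2} \sqrt{K}$ ($S{\left(K \right)} = \sqrt{2 K} = \sqrt{2} \sqrt{K}$)
$n{\left(Q,L \right)} = -12 - L$ ($n{\left(Q,L \right)} = -15 - \left(-3 + L\right) = -12 - L$)
$n{\left(S{\left(3 \right)},D{\left(\left(4 - 5\right)^{2} \right)} \right)} \left(-3869\right) = \left(-12 - -2\right) \left(-3869\right) = \left(-12 + 2\right) \left(-3869\right) = \left(-10\right) \left(-3869\right) = 38690$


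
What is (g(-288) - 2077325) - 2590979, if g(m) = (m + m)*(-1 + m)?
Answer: -4501840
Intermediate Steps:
g(m) = 2*m*(-1 + m) (g(m) = (2*m)*(-1 + m) = 2*m*(-1 + m))
(g(-288) - 2077325) - 2590979 = (2*(-288)*(-1 - 288) - 2077325) - 2590979 = (2*(-288)*(-289) - 2077325) - 2590979 = (166464 - 2077325) - 2590979 = -1910861 - 2590979 = -4501840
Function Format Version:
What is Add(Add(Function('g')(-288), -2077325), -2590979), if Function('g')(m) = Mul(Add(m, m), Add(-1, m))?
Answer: -4501840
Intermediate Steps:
Function('g')(m) = Mul(2, m, Add(-1, m)) (Function('g')(m) = Mul(Mul(2, m), Add(-1, m)) = Mul(2, m, Add(-1, m)))
Add(Add(Function('g')(-288), -2077325), -2590979) = Add(Add(Mul(2, -288, Add(-1, -288)), -2077325), -2590979) = Add(Add(Mul(2, -288, -289), -2077325), -2590979) = Add(Add(166464, -2077325), -2590979) = Add(-1910861, -2590979) = -4501840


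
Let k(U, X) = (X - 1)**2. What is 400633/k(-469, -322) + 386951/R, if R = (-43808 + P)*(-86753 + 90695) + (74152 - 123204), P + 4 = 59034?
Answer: 24060751204455/6255157035688 ≈ 3.8465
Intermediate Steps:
P = 59030 (P = -4 + 59034 = 59030)
R = 59956072 (R = (-43808 + 59030)*(-86753 + 90695) + (74152 - 123204) = 15222*3942 - 49052 = 60005124 - 49052 = 59956072)
k(U, X) = (-1 + X)**2
400633/k(-469, -322) + 386951/R = 400633/((-1 - 322)**2) + 386951/59956072 = 400633/((-323)**2) + 386951*(1/59956072) = 400633/104329 + 386951/59956072 = 24060751204455/6255157035688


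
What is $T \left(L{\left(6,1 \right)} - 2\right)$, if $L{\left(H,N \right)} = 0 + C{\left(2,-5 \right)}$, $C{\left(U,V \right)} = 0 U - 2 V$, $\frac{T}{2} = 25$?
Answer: $400$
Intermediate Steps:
$T = 50$ ($T = 2 \cdot 25 = 50$)
$C{\left(U,V \right)} = - 2 V$ ($C{\left(U,V \right)} = 0 - 2 V = - 2 V$)
$L{\left(H,N \right)} = 10$ ($L{\left(H,N \right)} = 0 - -10 = 0 + 10 = 10$)
$T \left(L{\left(6,1 \right)} - 2\right) = 50 \left(10 - 2\right) = 50 \cdot 8 = 400$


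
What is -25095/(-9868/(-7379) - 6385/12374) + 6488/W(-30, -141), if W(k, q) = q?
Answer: -35952157574174/1174870233 ≈ -30601.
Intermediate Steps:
-25095/(-9868/(-7379) - 6385/12374) + 6488/W(-30, -141) = -25095/(-9868/(-7379) - 6385/12374) + 6488/(-141) = -25095/(-9868*(-1/7379) - 6385*1/12374) + 6488*(-1/141) = -25095/(9868/7379 - 6385/12374) - 6488/141 = -25095/74991717/91307746 - 6488/141 = -25095*91307746/74991717 - 6488/141 = -763789295290/24997239 - 6488/141 = -35952157574174/1174870233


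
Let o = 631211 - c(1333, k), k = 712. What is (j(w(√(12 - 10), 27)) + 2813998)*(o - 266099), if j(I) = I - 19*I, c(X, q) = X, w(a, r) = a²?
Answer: 1023660282398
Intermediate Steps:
j(I) = -18*I
o = 629878 (o = 631211 - 1*1333 = 631211 - 1333 = 629878)
(j(w(√(12 - 10), 27)) + 2813998)*(o - 266099) = (-18*(√(12 - 10))² + 2813998)*(629878 - 266099) = (-18*(√2)² + 2813998)*363779 = (-18*2 + 2813998)*363779 = (-36 + 2813998)*363779 = 2813962*363779 = 1023660282398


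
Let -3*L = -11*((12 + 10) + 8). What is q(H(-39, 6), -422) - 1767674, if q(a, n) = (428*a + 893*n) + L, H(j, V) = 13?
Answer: -2138846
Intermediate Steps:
L = 110 (L = -(-11)*((12 + 10) + 8)/3 = -(-11)*(22 + 8)/3 = -(-11)*30/3 = -1/3*(-330) = 110)
q(a, n) = 110 + 428*a + 893*n (q(a, n) = (428*a + 893*n) + 110 = 110 + 428*a + 893*n)
q(H(-39, 6), -422) - 1767674 = (110 + 428*13 + 893*(-422)) - 1767674 = (110 + 5564 - 376846) - 1767674 = -371172 - 1767674 = -2138846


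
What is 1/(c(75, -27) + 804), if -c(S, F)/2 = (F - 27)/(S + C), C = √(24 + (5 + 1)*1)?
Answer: 31295/25206486 + √30/33608648 ≈ 0.0012417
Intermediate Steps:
C = √30 (C = √(24 + 6*1) = √(24 + 6) = √30 ≈ 5.4772)
c(S, F) = -2*(-27 + F)/(S + √30) (c(S, F) = -2*(F - 27)/(S + √30) = -2*(-27 + F)/(S + √30))
1/(c(75, -27) + 804) = 1/(2*(27 - 1*(-27))/(75 + √30) + 804) = 1/(2*(27 + 27)/(75 + √30) + 804) = 1/(2*54/(75 + √30) + 804) = 1/(108/(75 + √30) + 804) = 1/(804 + 108/(75 + √30))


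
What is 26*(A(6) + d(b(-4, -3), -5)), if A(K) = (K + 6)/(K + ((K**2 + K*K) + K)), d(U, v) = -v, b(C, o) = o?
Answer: 936/7 ≈ 133.71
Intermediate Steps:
A(K) = (6 + K)/(2*K + 2*K**2) (A(K) = (6 + K)/(K + ((K**2 + K**2) + K)) = (6 + K)/(K + (2*K**2 + K)) = (6 + K)/(K + (K + 2*K**2)) = (6 + K)/(2*K + 2*K**2))
26*(A(6) + d(b(-4, -3), -5)) = 26*((1/2)*(6 + 6)/(6*(1 + 6)) - 1*(-5)) = 26*((1/2)*(1/6)*12/7 + 5) = 26*((1/2)*(1/6)*(1/7)*12 + 5) = 26*(1/7 + 5) = 26*(36/7) = 936/7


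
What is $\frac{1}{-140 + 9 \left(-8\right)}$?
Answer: $- \frac{1}{212} \approx -0.004717$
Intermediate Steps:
$\frac{1}{-140 + 9 \left(-8\right)} = \frac{1}{-140 - 72} = \frac{1}{-212} = - \frac{1}{212}$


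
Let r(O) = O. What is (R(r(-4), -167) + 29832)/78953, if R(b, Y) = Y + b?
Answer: 29661/78953 ≈ 0.37568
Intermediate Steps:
(R(r(-4), -167) + 29832)/78953 = ((-167 - 4) + 29832)/78953 = (-171 + 29832)*(1/78953) = 29661*(1/78953) = 29661/78953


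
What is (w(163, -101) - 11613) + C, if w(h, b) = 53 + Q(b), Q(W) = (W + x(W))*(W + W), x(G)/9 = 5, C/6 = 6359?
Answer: 37906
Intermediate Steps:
C = 38154 (C = 6*6359 = 38154)
x(G) = 45 (x(G) = 9*5 = 45)
Q(W) = 2*W*(45 + W) (Q(W) = (W + 45)*(W + W) = (45 + W)*(2*W) = 2*W*(45 + W))
w(h, b) = 53 + 2*b*(45 + b)
(w(163, -101) - 11613) + C = ((53 + 2*(-101)*(45 - 101)) - 11613) + 38154 = ((53 + 2*(-101)*(-56)) - 11613) + 38154 = ((53 + 11312) - 11613) + 38154 = (11365 - 11613) + 38154 = -248 + 38154 = 37906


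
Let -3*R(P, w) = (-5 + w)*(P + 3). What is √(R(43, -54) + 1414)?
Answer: 2*√5217/3 ≈ 48.153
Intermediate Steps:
R(P, w) = -(-5 + w)*(3 + P)/3 (R(P, w) = -(-5 + w)*(P + 3)/3 = -(-5 + w)*(3 + P)/3)
√(R(43, -54) + 1414) = √((5 - 1*(-54) + (5/3)*43 - ⅓*43*(-54)) + 1414) = √((5 + 54 + 215/3 + 774) + 1414) = √(2714/3 + 1414) = √(6956/3) = 2*√5217/3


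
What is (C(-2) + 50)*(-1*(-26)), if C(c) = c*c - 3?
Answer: 1326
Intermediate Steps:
C(c) = -3 + c**2 (C(c) = c**2 - 3 = -3 + c**2)
(C(-2) + 50)*(-1*(-26)) = ((-3 + (-2)**2) + 50)*(-1*(-26)) = ((-3 + 4) + 50)*26 = (1 + 50)*26 = 51*26 = 1326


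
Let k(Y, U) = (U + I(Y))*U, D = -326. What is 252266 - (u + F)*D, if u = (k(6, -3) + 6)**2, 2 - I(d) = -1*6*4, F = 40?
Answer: 1559200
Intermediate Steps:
I(d) = 26 (I(d) = 2 - (-1*6)*4 = 2 - (-6)*4 = 2 - 1*(-24) = 2 + 24 = 26)
k(Y, U) = U*(26 + U) (k(Y, U) = (U + 26)*U = (26 + U)*U = U*(26 + U))
u = 3969 (u = (-3*(26 - 3) + 6)**2 = (-3*23 + 6)**2 = (-69 + 6)**2 = (-63)**2 = 3969)
252266 - (u + F)*D = 252266 - (3969 + 40)*(-326) = 252266 - 4009*(-326) = 252266 - 1*(-1306934) = 252266 + 1306934 = 1559200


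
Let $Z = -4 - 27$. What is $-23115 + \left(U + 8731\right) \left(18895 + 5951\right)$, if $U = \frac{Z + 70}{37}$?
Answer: $\frac{8026539501}{37} \approx 2.1693 \cdot 10^{8}$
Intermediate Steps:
$Z = -31$
$U = \frac{39}{37}$ ($U = \frac{-31 + 70}{37} = 39 \cdot \frac{1}{37} = \frac{39}{37} \approx 1.0541$)
$-23115 + \left(U + 8731\right) \left(18895 + 5951\right) = -23115 + \left(\frac{39}{37} + 8731\right) \left(18895 + 5951\right) = -23115 + \frac{323086}{37} \cdot 24846 = -23115 + \frac{8027394756}{37} = \frac{8026539501}{37}$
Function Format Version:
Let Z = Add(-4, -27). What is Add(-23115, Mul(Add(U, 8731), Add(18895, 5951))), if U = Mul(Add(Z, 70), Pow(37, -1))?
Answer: Rational(8026539501, 37) ≈ 2.1693e+8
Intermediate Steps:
Z = -31
U = Rational(39, 37) (U = Mul(Add(-31, 70), Pow(37, -1)) = Mul(39, Rational(1, 37)) = Rational(39, 37) ≈ 1.0541)
Add(-23115, Mul(Add(U, 8731), Add(18895, 5951))) = Add(-23115, Mul(Add(Rational(39, 37), 8731), Add(18895, 5951))) = Add(-23115, Mul(Rational(323086, 37), 24846)) = Add(-23115, Rational(8027394756, 37)) = Rational(8026539501, 37)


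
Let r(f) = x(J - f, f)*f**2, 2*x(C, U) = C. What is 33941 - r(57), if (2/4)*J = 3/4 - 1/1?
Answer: 509399/4 ≈ 1.2735e+5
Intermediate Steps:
J = -1/2 (J = 2*(3/4 - 1/1) = 2*(3*(1/4) - 1*1) = 2*(3/4 - 1) = 2*(-1/4) = -1/2 ≈ -0.50000)
x(C, U) = C/2
r(f) = f**2*(-1/4 - f/2) (r(f) = ((-1/2 - f)/2)*f**2 = (-1/4 - f/2)*f**2 = f**2*(-1/4 - f/2))
33941 - r(57) = 33941 - 57**2*(-1 - 2*57)/4 = 33941 - 3249*(-1 - 114)/4 = 33941 - 3249*(-115)/4 = 33941 - 1*(-373635/4) = 33941 + 373635/4 = 509399/4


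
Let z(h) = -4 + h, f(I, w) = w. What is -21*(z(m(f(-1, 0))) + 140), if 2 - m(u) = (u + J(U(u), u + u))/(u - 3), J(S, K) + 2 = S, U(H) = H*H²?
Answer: -2884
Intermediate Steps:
U(H) = H³
J(S, K) = -2 + S
m(u) = 2 - (-2 + u + u³)/(-3 + u) (m(u) = 2 - (u + (-2 + u³))/(u - 3) = 2 - (-2 + u + u³)/(-3 + u))
-21*(z(m(f(-1, 0))) + 140) = -21*((-4 + (-4 + 0 - 1*0³)/(-3 + 0)) + 140) = -21*((-4 + (-4 + 0 - 1*0)/(-3)) + 140) = -21*((-4 - (-4 + 0 + 0)/3) + 140) = -21*((-4 - ⅓*(-4)) + 140) = -21*((-4 + 4/3) + 140) = -21*(-8/3 + 140) = -21*412/3 = -2884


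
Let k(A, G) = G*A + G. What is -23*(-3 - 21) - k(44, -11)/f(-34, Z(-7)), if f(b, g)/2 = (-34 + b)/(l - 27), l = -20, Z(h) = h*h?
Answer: 98337/136 ≈ 723.07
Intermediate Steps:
Z(h) = h²
k(A, G) = G + A*G (k(A, G) = A*G + G = G + A*G)
f(b, g) = 68/47 - 2*b/47 (f(b, g) = 2*((-34 + b)/(-20 - 27)) = 2*((-34 + b)/(-47)) = 2*((-34 + b)*(-1/47)) = 2*(34/47 - b/47) = 68/47 - 2*b/47)
-23*(-3 - 21) - k(44, -11)/f(-34, Z(-7)) = -23*(-3 - 21) - (-11*(1 + 44))/(68/47 - 2/47*(-34)) = -23*(-24) - (-11*45)/(68/47 + 68/47) = 552 - (-495)/136/47 = 552 - (-495)*47/136 = 552 - 1*(-23265/136) = 552 + 23265/136 = 98337/136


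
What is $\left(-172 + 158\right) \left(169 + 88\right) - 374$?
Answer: $-3972$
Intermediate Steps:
$\left(-172 + 158\right) \left(169 + 88\right) - 374 = \left(-14\right) 257 - 374 = -3598 - 374 = -3972$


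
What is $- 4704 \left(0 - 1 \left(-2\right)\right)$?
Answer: $-9408$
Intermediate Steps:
$- 4704 \left(0 - 1 \left(-2\right)\right) = - 4704 \left(0 - -2\right) = - 4704 \left(0 + 2\right) = \left(-4704\right) 2 = -9408$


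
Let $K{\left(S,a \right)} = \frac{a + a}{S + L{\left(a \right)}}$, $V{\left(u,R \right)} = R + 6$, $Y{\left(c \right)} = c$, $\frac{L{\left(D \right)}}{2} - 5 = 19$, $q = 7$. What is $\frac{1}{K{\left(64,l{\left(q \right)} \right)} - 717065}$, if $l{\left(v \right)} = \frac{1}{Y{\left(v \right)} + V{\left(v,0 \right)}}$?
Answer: $- \frac{728}{522023319} \approx -1.3946 \cdot 10^{-6}$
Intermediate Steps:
$L{\left(D \right)} = 48$ ($L{\left(D \right)} = 10 + 2 \cdot 19 = 10 + 38 = 48$)
$V{\left(u,R \right)} = 6 + R$
$l{\left(v \right)} = \frac{1}{6 + v}$ ($l{\left(v \right)} = \frac{1}{v + \left(6 + 0\right)} = \frac{1}{v + 6} = \frac{1}{6 + v}$)
$K{\left(S,a \right)} = \frac{2 a}{48 + S}$ ($K{\left(S,a \right)} = \frac{a + a}{S + 48} = \frac{2 a}{48 + S}$)
$\frac{1}{K{\left(64,l{\left(q \right)} \right)} - 717065} = \frac{1}{\frac{2}{\left(6 + 7\right) \left(48 + 64\right)} - 717065} = \frac{1}{\frac{2}{13 \cdot 112} - 717065} = \frac{1}{2 \cdot \frac{1}{13} \cdot \frac{1}{112} - 717065} = \frac{1}{\frac{1}{728} - 717065} = \frac{1}{- \frac{522023319}{728}} = - \frac{728}{522023319}$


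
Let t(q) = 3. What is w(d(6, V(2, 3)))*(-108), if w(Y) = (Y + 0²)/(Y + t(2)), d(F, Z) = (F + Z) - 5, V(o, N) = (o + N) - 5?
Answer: -27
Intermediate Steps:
V(o, N) = -5 + N + o (V(o, N) = (N + o) - 5 = -5 + N + o)
d(F, Z) = -5 + F + Z
w(Y) = Y/(3 + Y) (w(Y) = (Y + 0²)/(Y + 3) = (Y + 0)/(3 + Y) = Y/(3 + Y))
w(d(6, V(2, 3)))*(-108) = ((-5 + 6 + (-5 + 3 + 2))/(3 + (-5 + 6 + (-5 + 3 + 2))))*(-108) = ((-5 + 6 + 0)/(3 + (-5 + 6 + 0)))*(-108) = (1/(3 + 1))*(-108) = (1/4)*(-108) = (1*(¼))*(-108) = (¼)*(-108) = -27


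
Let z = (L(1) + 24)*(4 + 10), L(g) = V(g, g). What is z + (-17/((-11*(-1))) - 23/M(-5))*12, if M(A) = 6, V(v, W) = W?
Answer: 3140/11 ≈ 285.45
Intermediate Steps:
L(g) = g
z = 350 (z = (1 + 24)*(4 + 10) = 25*14 = 350)
z + (-17/((-11*(-1))) - 23/M(-5))*12 = 350 + (-17/((-11*(-1))) - 23/6)*12 = 350 + (-17/11 - 23*⅙)*12 = 350 + (-17*1/11 - 23/6)*12 = 350 + (-17/11 - 23/6)*12 = 350 - 355/66*12 = 350 - 710/11 = 3140/11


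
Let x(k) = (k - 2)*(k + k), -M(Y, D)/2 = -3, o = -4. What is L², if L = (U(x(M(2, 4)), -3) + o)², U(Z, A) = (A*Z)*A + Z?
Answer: 51336683776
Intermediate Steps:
M(Y, D) = 6 (M(Y, D) = -2*(-3) = 6)
x(k) = 2*k*(-2 + k) (x(k) = (-2 + k)*(2*k) = 2*k*(-2 + k))
U(Z, A) = Z + Z*A² (U(Z, A) = Z*A² + Z = Z + Z*A²)
L = 226576 (L = ((2*6*(-2 + 6))*(1 + (-3)²) - 4)² = ((2*6*4)*(1 + 9) - 4)² = (48*10 - 4)² = (480 - 4)² = 476² = 226576)
L² = 226576² = 51336683776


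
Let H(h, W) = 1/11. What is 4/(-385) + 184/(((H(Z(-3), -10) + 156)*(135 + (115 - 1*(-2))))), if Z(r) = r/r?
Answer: -33982/5949405 ≈ -0.0057118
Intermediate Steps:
Z(r) = 1
H(h, W) = 1/11
4/(-385) + 184/(((H(Z(-3), -10) + 156)*(135 + (115 - 1*(-2))))) = 4/(-385) + 184/(((1/11 + 156)*(135 + (115 - 1*(-2))))) = 4*(-1/385) + 184/((1717*(135 + (115 + 2))/11)) = -4/385 + 184/((1717*(135 + 117)/11)) = -4/385 + 184/(((1717/11)*252)) = -4/385 + 184/(432684/11) = -4/385 + 184*(11/432684) = -4/385 + 506/108171 = -33982/5949405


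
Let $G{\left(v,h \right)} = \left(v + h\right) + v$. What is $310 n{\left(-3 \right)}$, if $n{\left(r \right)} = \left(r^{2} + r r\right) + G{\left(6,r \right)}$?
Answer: $8370$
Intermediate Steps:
$G{\left(v,h \right)} = h + 2 v$ ($G{\left(v,h \right)} = \left(h + v\right) + v = h + 2 v$)
$n{\left(r \right)} = 12 + r + 2 r^{2}$ ($n{\left(r \right)} = \left(r^{2} + r r\right) + \left(r + 2 \cdot 6\right) = \left(r^{2} + r^{2}\right) + \left(r + 12\right) = 2 r^{2} + \left(12 + r\right) = 12 + r + 2 r^{2}$)
$310 n{\left(-3 \right)} = 310 \left(12 - 3 + 2 \left(-3\right)^{2}\right) = 310 \left(12 - 3 + 2 \cdot 9\right) = 310 \left(12 - 3 + 18\right) = 310 \cdot 27 = 8370$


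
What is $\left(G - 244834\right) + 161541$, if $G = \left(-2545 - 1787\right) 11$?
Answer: $-130945$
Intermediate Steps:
$G = -47652$ ($G = \left(-4332\right) 11 = -47652$)
$\left(G - 244834\right) + 161541 = \left(-47652 - 244834\right) + 161541 = -292486 + 161541 = -130945$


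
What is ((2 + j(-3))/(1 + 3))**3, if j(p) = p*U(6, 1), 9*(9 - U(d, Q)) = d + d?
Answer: -9261/64 ≈ -144.70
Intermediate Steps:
U(d, Q) = 9 - 2*d/9 (U(d, Q) = 9 - (d + d)/9 = 9 - 2*d/9)
j(p) = 23*p/3 (j(p) = p*(9 - 2/9*6) = p*(9 - 4/3) = p*(23/3) = 23*p/3)
((2 + j(-3))/(1 + 3))**3 = ((2 + (23/3)*(-3))/(1 + 3))**3 = ((2 - 23)/4)**3 = (-21*1/4)**3 = (-21/4)**3 = -9261/64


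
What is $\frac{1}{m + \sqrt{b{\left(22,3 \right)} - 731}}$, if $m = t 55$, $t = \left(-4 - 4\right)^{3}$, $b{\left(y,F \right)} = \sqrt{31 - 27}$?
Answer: $- \frac{28160}{792986329} - \frac{27 i}{792986329} \approx -3.5511 \cdot 10^{-5} - 3.4049 \cdot 10^{-8} i$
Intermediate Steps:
$b{\left(y,F \right)} = 2$ ($b{\left(y,F \right)} = \sqrt{4} = 2$)
$t = -512$ ($t = \left(-8\right)^{3} = -512$)
$m = -28160$ ($m = \left(-512\right) 55 = -28160$)
$\frac{1}{m + \sqrt{b{\left(22,3 \right)} - 731}} = \frac{1}{-28160 + \sqrt{2 - 731}} = \frac{1}{-28160 + \sqrt{-729}} = \frac{1}{-28160 + 27 i} = \frac{-28160 - 27 i}{792986329}$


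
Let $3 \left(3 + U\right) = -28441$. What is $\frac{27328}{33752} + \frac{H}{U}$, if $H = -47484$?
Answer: $\frac{349095094}{60015275} \approx 5.8168$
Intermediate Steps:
$U = - \frac{28450}{3}$ ($U = -3 + \frac{1}{3} \left(-28441\right) = -3 - \frac{28441}{3} = - \frac{28450}{3} \approx -9483.3$)
$\frac{27328}{33752} + \frac{H}{U} = \frac{27328}{33752} - \frac{47484}{- \frac{28450}{3}} = 27328 \cdot \frac{1}{33752} - - \frac{71226}{14225} = \frac{3416}{4219} + \frac{71226}{14225} = \frac{349095094}{60015275}$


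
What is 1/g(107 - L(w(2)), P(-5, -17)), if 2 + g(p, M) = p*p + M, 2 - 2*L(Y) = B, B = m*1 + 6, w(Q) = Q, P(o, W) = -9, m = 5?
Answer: 4/49685 ≈ 8.0507e-5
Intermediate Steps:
B = 11 (B = 5*1 + 6 = 5 + 6 = 11)
L(Y) = -9/2 (L(Y) = 1 - ½*11 = 1 - 11/2 = -9/2)
g(p, M) = -2 + M + p² (g(p, M) = -2 + (p*p + M) = -2 + (p² + M) = -2 + (M + p²) = -2 + M + p²)
1/g(107 - L(w(2)), P(-5, -17)) = 1/(-2 - 9 + (107 - 1*(-9/2))²) = 1/(-2 - 9 + (107 + 9/2)²) = 1/(-2 - 9 + (223/2)²) = 1/(-2 - 9 + 49729/4) = 1/(49685/4) = 4/49685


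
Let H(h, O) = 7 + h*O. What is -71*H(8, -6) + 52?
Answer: 2963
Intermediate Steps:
H(h, O) = 7 + O*h
-71*H(8, -6) + 52 = -71*(7 - 6*8) + 52 = -71*(7 - 48) + 52 = -71*(-41) + 52 = 2911 + 52 = 2963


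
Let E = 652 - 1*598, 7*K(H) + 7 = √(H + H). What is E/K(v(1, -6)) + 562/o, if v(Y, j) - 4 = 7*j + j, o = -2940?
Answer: -3928117/201390 - 756*I*√22/137 ≈ -19.505 - 25.883*I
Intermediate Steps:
v(Y, j) = 4 + 8*j (v(Y, j) = 4 + (7*j + j) = 4 + 8*j)
K(H) = -1 + √2*√H/7 (K(H) = -1 + √(H + H)/7 = -1 + √(2*H)/7 = -1 + (√2*√H)/7 = -1 + √2*√H/7)
E = 54 (E = 652 - 598 = 54)
E/K(v(1, -6)) + 562/o = 54/(-1 + √2*√(4 + 8*(-6))/7) + 562/(-2940) = 54/(-1 + √2*√(4 - 48)/7) + 562*(-1/2940) = 54/(-1 + √2*√(-44)/7) - 281/1470 = 54/(-1 + √2*(2*I*√11)/7) - 281/1470 = 54/(-1 + 2*I*√22/7) - 281/1470 = -281/1470 + 54/(-1 + 2*I*√22/7)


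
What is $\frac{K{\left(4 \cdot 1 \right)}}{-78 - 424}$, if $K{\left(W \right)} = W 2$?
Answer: $- \frac{4}{251} \approx -0.015936$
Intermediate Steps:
$K{\left(W \right)} = 2 W$
$\frac{K{\left(4 \cdot 1 \right)}}{-78 - 424} = \frac{2 \cdot 4 \cdot 1}{-78 - 424} = \frac{2 \cdot 4}{-502} = \left(- \frac{1}{502}\right) 8 = - \frac{4}{251}$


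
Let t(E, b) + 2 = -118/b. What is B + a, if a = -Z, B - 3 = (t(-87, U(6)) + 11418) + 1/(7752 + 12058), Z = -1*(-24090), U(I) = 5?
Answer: -50296005/3962 ≈ -12695.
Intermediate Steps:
Z = 24090
t(E, b) = -2 - 118/b
B = 45148575/3962 (B = 3 + (((-2 - 118/5) + 11418) + 1/(7752 + 12058)) = 3 + (((-2 - 118*1/5) + 11418) + 1/19810) = 3 + (((-2 - 118/5) + 11418) + 1/19810) = 3 + ((-128/5 + 11418) + 1/19810) = 3 + (56962/5 + 1/19810) = 3 + 45136689/3962 = 45148575/3962 ≈ 11395.)
a = -24090 (a = -1*24090 = -24090)
B + a = 45148575/3962 - 24090 = -50296005/3962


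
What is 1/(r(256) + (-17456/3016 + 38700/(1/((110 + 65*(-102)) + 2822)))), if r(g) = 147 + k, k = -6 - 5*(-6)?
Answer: -377/53953387915 ≈ -6.9875e-9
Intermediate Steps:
k = 24 (k = -6 + 30 = 24)
r(g) = 171 (r(g) = 147 + 24 = 171)
1/(r(256) + (-17456/3016 + 38700/(1/((110 + 65*(-102)) + 2822)))) = 1/(171 + (-17456/3016 + 38700/(1/((110 + 65*(-102)) + 2822)))) = 1/(171 + (-17456*1/3016 + 38700/(1/((110 - 6630) + 2822)))) = 1/(171 + (-2182/377 + 38700/(1/(-6520 + 2822)))) = 1/(171 + (-2182/377 + 38700/(1/(-3698)))) = 1/(171 + (-2182/377 + 38700/(-1/3698))) = 1/(171 + (-2182/377 + 38700*(-3698))) = 1/(171 + (-2182/377 - 143112600)) = 1/(171 - 53953452382/377) = 1/(-53953387915/377) = -377/53953387915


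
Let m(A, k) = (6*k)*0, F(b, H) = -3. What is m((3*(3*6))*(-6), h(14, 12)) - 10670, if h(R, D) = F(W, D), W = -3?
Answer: -10670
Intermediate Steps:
h(R, D) = -3
m(A, k) = 0
m((3*(3*6))*(-6), h(14, 12)) - 10670 = 0 - 10670 = -10670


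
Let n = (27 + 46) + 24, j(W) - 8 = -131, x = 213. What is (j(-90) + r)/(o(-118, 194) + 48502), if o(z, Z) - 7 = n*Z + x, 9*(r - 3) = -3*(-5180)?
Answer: 241/10131 ≈ 0.023788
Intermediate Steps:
j(W) = -123 (j(W) = 8 - 131 = -123)
r = 5189/3 (r = 3 + (-3*(-5180))/9 = 3 + (⅑)*15540 = 3 + 5180/3 = 5189/3 ≈ 1729.7)
n = 97 (n = 73 + 24 = 97)
o(z, Z) = 220 + 97*Z (o(z, Z) = 7 + (97*Z + 213) = 7 + (213 + 97*Z) = 220 + 97*Z)
(j(-90) + r)/(o(-118, 194) + 48502) = (-123 + 5189/3)/((220 + 97*194) + 48502) = 4820/(3*((220 + 18818) + 48502)) = 4820/(3*(19038 + 48502)) = (4820/3)/67540 = (4820/3)*(1/67540) = 241/10131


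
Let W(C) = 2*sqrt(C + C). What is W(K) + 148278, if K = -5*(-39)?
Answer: 148278 + 2*sqrt(390) ≈ 1.4832e+5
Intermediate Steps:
K = 195
W(C) = 2*sqrt(2)*sqrt(C) (W(C) = 2*sqrt(2*C) = 2*(sqrt(2)*sqrt(C)) = 2*sqrt(2)*sqrt(C))
W(K) + 148278 = 2*sqrt(2)*sqrt(195) + 148278 = 2*sqrt(390) + 148278 = 148278 + 2*sqrt(390)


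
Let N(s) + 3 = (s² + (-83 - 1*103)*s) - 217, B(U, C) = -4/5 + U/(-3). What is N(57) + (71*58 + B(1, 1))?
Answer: -51842/15 ≈ -3456.1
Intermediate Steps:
B(U, C) = -⅘ - U/3 (B(U, C) = -4*⅕ + U*(-⅓) = -⅘ - U/3)
N(s) = -220 + s² - 186*s (N(s) = -3 + ((s² + (-83 - 1*103)*s) - 217) = -3 + ((s² + (-83 - 103)*s) - 217) = -3 + ((s² - 186*s) - 217) = -3 + (-217 + s² - 186*s) = -220 + s² - 186*s)
N(57) + (71*58 + B(1, 1)) = (-220 + 57² - 186*57) + (71*58 + (-⅘ - ⅓*1)) = (-220 + 3249 - 10602) + (4118 + (-⅘ - ⅓)) = -7573 + (4118 - 17/15) = -7573 + 61753/15 = -51842/15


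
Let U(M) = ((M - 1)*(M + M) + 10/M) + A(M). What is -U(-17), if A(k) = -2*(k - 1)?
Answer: -11006/17 ≈ -647.41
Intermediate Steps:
A(k) = 2 - 2*k (A(k) = -2*(-1 + k) = 2 - 2*k)
U(M) = 2 - 2*M + 10/M + 2*M*(-1 + M) (U(M) = ((M - 1)*(M + M) + 10/M) + (2 - 2*M) = ((-1 + M)*(2*M) + 10/M) + (2 - 2*M) = (2*M*(-1 + M) + 10/M) + (2 - 2*M) = (10/M + 2*M*(-1 + M)) + (2 - 2*M) = 2 - 2*M + 10/M + 2*M*(-1 + M))
-U(-17) = -(2 - 4*(-17) + 2*(-17)**2 + 10/(-17)) = -(2 + 68 + 2*289 + 10*(-1/17)) = -(2 + 68 + 578 - 10/17) = -1*11006/17 = -11006/17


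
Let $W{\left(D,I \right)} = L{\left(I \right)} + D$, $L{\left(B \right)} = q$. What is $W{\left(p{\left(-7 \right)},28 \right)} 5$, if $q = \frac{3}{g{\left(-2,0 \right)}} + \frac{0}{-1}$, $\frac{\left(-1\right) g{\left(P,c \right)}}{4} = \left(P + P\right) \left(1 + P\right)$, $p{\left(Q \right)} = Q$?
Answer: $- \frac{575}{16} \approx -35.938$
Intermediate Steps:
$g{\left(P,c \right)} = - 8 P \left(1 + P\right)$ ($g{\left(P,c \right)} = - 4 \left(P + P\right) \left(1 + P\right) = - 4 \cdot 2 P \left(1 + P\right) = - 8 P \left(1 + P\right)$)
$q = - \frac{3}{16}$ ($q = \frac{3}{\left(-8\right) \left(-2\right) \left(1 - 2\right)} + \frac{0}{-1} = \frac{3}{\left(-8\right) \left(-2\right) \left(-1\right)} + 0 \left(-1\right) = \frac{3}{-16} + 0 = 3 \left(- \frac{1}{16}\right) + 0 = - \frac{3}{16} + 0 = - \frac{3}{16} \approx -0.1875$)
$L{\left(B \right)} = - \frac{3}{16}$
$W{\left(D,I \right)} = - \frac{3}{16} + D$
$W{\left(p{\left(-7 \right)},28 \right)} 5 = \left(- \frac{3}{16} - 7\right) 5 = \left(- \frac{115}{16}\right) 5 = - \frac{575}{16}$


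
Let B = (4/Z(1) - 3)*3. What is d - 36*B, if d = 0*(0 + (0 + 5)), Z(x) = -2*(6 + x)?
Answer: 2484/7 ≈ 354.86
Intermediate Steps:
Z(x) = -12 - 2*x
d = 0 (d = 0*(0 + 5) = 0*5 = 0)
B = -69/7 (B = (4/(-12 - 2*1) - 3)*3 = (4/(-12 - 2) - 3)*3 = (4/(-14) - 3)*3 = (4*(-1/14) - 3)*3 = (-2/7 - 3)*3 = -23/7*3 = -69/7 ≈ -9.8571)
d - 36*B = 0 - 36*(-69/7) = 0 + 2484/7 = 2484/7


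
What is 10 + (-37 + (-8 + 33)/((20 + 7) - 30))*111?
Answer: -5022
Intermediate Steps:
10 + (-37 + (-8 + 33)/((20 + 7) - 30))*111 = 10 + (-37 + 25/(27 - 30))*111 = 10 + (-37 + 25/(-3))*111 = 10 + (-37 + 25*(-⅓))*111 = 10 + (-37 - 25/3)*111 = 10 - 136/3*111 = 10 - 5032 = -5022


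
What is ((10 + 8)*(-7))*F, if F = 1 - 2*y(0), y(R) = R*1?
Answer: -126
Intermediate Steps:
y(R) = R
F = 1 (F = 1 - 2*0 = 1 + 0 = 1)
((10 + 8)*(-7))*F = ((10 + 8)*(-7))*1 = (18*(-7))*1 = -126*1 = -126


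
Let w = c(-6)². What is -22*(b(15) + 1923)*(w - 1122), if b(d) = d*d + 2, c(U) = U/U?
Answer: 53023300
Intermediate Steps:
c(U) = 1
b(d) = 2 + d² (b(d) = d² + 2 = 2 + d²)
w = 1 (w = 1² = 1)
-22*(b(15) + 1923)*(w - 1122) = -22*((2 + 15²) + 1923)*(1 - 1122) = -22*((2 + 225) + 1923)*(-1121) = -22*(227 + 1923)*(-1121) = -47300*(-1121) = -22*(-2410150) = 53023300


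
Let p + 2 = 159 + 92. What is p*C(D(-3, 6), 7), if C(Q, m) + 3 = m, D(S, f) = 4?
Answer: 996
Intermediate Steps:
C(Q, m) = -3 + m
p = 249 (p = -2 + (159 + 92) = -2 + 251 = 249)
p*C(D(-3, 6), 7) = 249*(-3 + 7) = 249*4 = 996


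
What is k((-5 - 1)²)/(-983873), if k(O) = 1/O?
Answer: -1/35419428 ≈ -2.8233e-8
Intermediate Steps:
k((-5 - 1)²)/(-983873) = 1/((-5 - 1)²*(-983873)) = -1/983873/(-6)² = -1/983873/36 = (1/36)*(-1/983873) = -1/35419428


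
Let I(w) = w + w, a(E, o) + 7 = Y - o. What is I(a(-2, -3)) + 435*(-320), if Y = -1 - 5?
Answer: -139220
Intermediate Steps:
Y = -6
a(E, o) = -13 - o (a(E, o) = -7 + (-6 - o) = -13 - o)
I(w) = 2*w
I(a(-2, -3)) + 435*(-320) = 2*(-13 - 1*(-3)) + 435*(-320) = 2*(-13 + 3) - 139200 = 2*(-10) - 139200 = -20 - 139200 = -139220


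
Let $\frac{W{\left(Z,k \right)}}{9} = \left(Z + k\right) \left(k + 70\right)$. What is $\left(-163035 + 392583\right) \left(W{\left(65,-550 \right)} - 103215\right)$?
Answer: $457256172780$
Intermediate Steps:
$W{\left(Z,k \right)} = 9 \left(70 + k\right) \left(Z + k\right)$ ($W{\left(Z,k \right)} = 9 \left(Z + k\right) \left(k + 70\right) = 9 \left(Z + k\right) \left(70 + k\right) = 9 \left(70 + k\right) \left(Z + k\right)$)
$\left(-163035 + 392583\right) \left(W{\left(65,-550 \right)} - 103215\right) = \left(-163035 + 392583\right) \left(\left(9 \left(-550\right)^{2} + 630 \cdot 65 + 630 \left(-550\right) + 9 \cdot 65 \left(-550\right)\right) - 103215\right) = 229548 \left(\left(9 \cdot 302500 + 40950 - 346500 - 321750\right) - 103215\right) = 229548 \left(\left(2722500 + 40950 - 346500 - 321750\right) - 103215\right) = 229548 \left(2095200 - 103215\right) = 229548 \cdot 1991985 = 457256172780$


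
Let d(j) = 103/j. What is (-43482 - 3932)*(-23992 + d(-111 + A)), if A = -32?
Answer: 162675490026/143 ≈ 1.1376e+9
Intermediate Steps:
(-43482 - 3932)*(-23992 + d(-111 + A)) = (-43482 - 3932)*(-23992 + 103/(-111 - 32)) = -47414*(-23992 + 103/(-143)) = -47414*(-23992 + 103*(-1/143)) = -47414*(-23992 - 103/143) = -47414*(-3430959/143) = 162675490026/143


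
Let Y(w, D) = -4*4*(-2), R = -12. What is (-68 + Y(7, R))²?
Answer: 1296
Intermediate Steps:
Y(w, D) = 32 (Y(w, D) = -16*(-2) = 32)
(-68 + Y(7, R))² = (-68 + 32)² = (-36)² = 1296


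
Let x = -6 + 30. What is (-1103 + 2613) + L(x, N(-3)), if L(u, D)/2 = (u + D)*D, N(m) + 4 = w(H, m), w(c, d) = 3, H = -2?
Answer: 1464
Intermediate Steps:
N(m) = -1 (N(m) = -4 + 3 = -1)
x = 24
L(u, D) = 2*D*(D + u) (L(u, D) = 2*((u + D)*D) = 2*((D + u)*D) = 2*(D*(D + u)) = 2*D*(D + u))
(-1103 + 2613) + L(x, N(-3)) = (-1103 + 2613) + 2*(-1)*(-1 + 24) = 1510 + 2*(-1)*23 = 1510 - 46 = 1464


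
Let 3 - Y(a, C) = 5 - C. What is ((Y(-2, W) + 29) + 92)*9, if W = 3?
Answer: 1098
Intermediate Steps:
Y(a, C) = -2 + C (Y(a, C) = 3 - (5 - C) = 3 + (-5 + C) = -2 + C)
((Y(-2, W) + 29) + 92)*9 = (((-2 + 3) + 29) + 92)*9 = ((1 + 29) + 92)*9 = (30 + 92)*9 = 122*9 = 1098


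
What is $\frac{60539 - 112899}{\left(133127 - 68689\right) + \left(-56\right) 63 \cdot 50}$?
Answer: $\frac{1540}{3293} \approx 0.46766$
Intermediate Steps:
$\frac{60539 - 112899}{\left(133127 - 68689\right) + \left(-56\right) 63 \cdot 50} = - \frac{52360}{64438 - 176400} = - \frac{52360}{-111962} = \left(-52360\right) \left(- \frac{1}{111962}\right) = \frac{1540}{3293}$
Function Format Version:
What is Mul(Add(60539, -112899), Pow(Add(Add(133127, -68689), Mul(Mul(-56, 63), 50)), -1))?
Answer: Rational(1540, 3293) ≈ 0.46766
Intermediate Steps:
Mul(Add(60539, -112899), Pow(Add(Add(133127, -68689), Mul(Mul(-56, 63), 50)), -1)) = Mul(-52360, Pow(Add(64438, Mul(-3528, 50)), -1)) = Mul(-52360, Pow(Add(64438, -176400), -1)) = Mul(-52360, Pow(-111962, -1)) = Mul(-52360, Rational(-1, 111962)) = Rational(1540, 3293)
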